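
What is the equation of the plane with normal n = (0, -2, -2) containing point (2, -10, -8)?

The plane through P with normal n = (a, b, c) satisfies n·(r - P) = 0,
i.e. ax + by + cz = a·x₀ + b·y₀ + c·z₀.
d = 0·2 + (-2)·(-10) + (-2)·(-8)
  = 0 + 20 + 16
  = 36
Equation: -2y - 2z = 36

-2y - 2z = 36


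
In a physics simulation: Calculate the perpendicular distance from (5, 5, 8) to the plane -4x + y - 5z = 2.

distance = |a·x₀ + b·y₀ + c·z₀ - d| / √(a² + b² + c²)
  = |(-4)·5 + 1·5 + (-5)·8 - 2| / √((-4)² + 1² + (-5)²)
  = |-20 + 5 - 40 - 2| / √(16 + 1 + 25)
  = |-57| / √42
  = 57 / 6.481
  ≈ 8.795

8.795


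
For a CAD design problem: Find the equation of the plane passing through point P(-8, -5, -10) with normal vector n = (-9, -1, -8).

The plane through P with normal n = (a, b, c) satisfies n·(r - P) = 0,
i.e. ax + by + cz = a·x₀ + b·y₀ + c·z₀.
d = (-9)·(-8) + (-1)·(-5) + (-8)·(-10)
  = 72 + 5 + 80
  = 157
Equation: -9x - y - 8z = 157

-9x - y - 8z = 157


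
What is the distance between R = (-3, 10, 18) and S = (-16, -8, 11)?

d = √[(x₂-x₁)² + (y₂-y₁)² + (z₂-z₁)²]
  = √[(-13)² + (-18)² + (-7)²]
  = √[169 + 324 + 49]
  = √542
  ≈ 23.28

23.28


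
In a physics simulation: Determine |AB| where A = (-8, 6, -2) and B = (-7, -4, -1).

d = √[(x₂-x₁)² + (y₂-y₁)² + (z₂-z₁)²]
  = √[1² + (-10)² + 1²]
  = √[1 + 100 + 1]
  = √102
  ≈ 10.1

10.1


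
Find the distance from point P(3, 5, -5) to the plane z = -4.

distance = |a·x₀ + b·y₀ + c·z₀ - d| / √(a² + b² + c²)
  = |0·3 + 0·5 + 1·(-5) - (-4)| / √(0² + 0² + 1²)
  = |0 + 0 - 5 + 4| / √(0 + 0 + 1)
  = |-1| / √1
  = 1 / 1
  ≈ 1

1


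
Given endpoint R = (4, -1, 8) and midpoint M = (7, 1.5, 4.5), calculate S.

S = 2M - R
  = (2·7 - 4, 2·1.5 - (-1), 2·4.5 - 8)
  = (14 - 4, 3 + 1, 9 - 8)
  = (10, 4, 1)

(10, 4, 1)


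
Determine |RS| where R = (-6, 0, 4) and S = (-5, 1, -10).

d = √[(x₂-x₁)² + (y₂-y₁)² + (z₂-z₁)²]
  = √[1² + 1² + (-14)²]
  = √[1 + 1 + 196]
  = √198
  ≈ 14.07

14.07


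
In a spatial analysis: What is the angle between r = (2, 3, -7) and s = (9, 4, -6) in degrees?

r·s = 2·9 + 3·4 + (-7)·(-6) = 18 + 12 + 42 = 72
|r| = √(2² + 3² + (-7)²) = √62 ≈ 7.874
|s| = √(9² + 4² + (-6)²) = √133 ≈ 11.53
cos θ = (r·s)/(|r||s|) = 72/(7.874·11.53) ≈ 0.7929
θ = arccos(0.7929) ≈ 37.54°

37.54°


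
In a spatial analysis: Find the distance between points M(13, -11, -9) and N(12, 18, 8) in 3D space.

d = √[(x₂-x₁)² + (y₂-y₁)² + (z₂-z₁)²]
  = √[(-1)² + 29² + 17²]
  = √[1 + 841 + 289]
  = √1131
  ≈ 33.63

33.63


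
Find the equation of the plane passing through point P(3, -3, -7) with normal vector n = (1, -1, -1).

The plane through P with normal n = (a, b, c) satisfies n·(r - P) = 0,
i.e. ax + by + cz = a·x₀ + b·y₀ + c·z₀.
d = 1·3 + (-1)·(-3) + (-1)·(-7)
  = 3 + 3 + 7
  = 13
Equation: x - y - z = 13

x - y - z = 13


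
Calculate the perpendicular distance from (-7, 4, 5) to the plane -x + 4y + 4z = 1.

distance = |a·x₀ + b·y₀ + c·z₀ - d| / √(a² + b² + c²)
  = |(-1)·(-7) + 4·4 + 4·5 - 1| / √((-1)² + 4² + 4²)
  = |7 + 16 + 20 - 1| / √(1 + 16 + 16)
  = |42| / √33
  = 42 / 5.745
  ≈ 7.311

7.311


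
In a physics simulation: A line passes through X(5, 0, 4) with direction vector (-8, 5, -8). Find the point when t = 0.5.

P(t) = X + t·d
  = (5 + (-8)·0.5, 0 + 5·0.5, 4 + (-8)·0.5)
  = (5 - 4, 0 + 2.5, 4 - 4)
  = (1, 2.5, 0)

(1, 2.5, 0)


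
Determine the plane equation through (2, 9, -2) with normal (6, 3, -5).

The plane through P with normal n = (a, b, c) satisfies n·(r - P) = 0,
i.e. ax + by + cz = a·x₀ + b·y₀ + c·z₀.
d = 6·2 + 3·9 + (-5)·(-2)
  = 12 + 27 + 10
  = 49
Equation: 6x + 3y - 5z = 49

6x + 3y - 5z = 49


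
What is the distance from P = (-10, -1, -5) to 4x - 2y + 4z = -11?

distance = |a·x₀ + b·y₀ + c·z₀ - d| / √(a² + b² + c²)
  = |4·(-10) + (-2)·(-1) + 4·(-5) - (-11)| / √(4² + (-2)² + 4²)
  = |-40 + 2 - 20 + 11| / √(16 + 4 + 16)
  = |-47| / √36
  = 47 / 6
  ≈ 7.833

7.833


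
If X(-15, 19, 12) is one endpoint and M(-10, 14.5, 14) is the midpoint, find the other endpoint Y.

Y = 2M - X
  = (2·(-10) - (-15), 2·14.5 - 19, 2·14 - 12)
  = (-20 + 15, 29 - 19, 28 - 12)
  = (-5, 10, 16)

(-5, 10, 16)


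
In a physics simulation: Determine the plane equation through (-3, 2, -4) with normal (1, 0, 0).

The plane through P with normal n = (a, b, c) satisfies n·(r - P) = 0,
i.e. ax + by + cz = a·x₀ + b·y₀ + c·z₀.
d = 1·(-3) + 0·2 + 0·(-4)
  = -3 + 0 + 0
  = -3
Equation: x = -3

x = -3


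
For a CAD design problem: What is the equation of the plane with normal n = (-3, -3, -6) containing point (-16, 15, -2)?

The plane through P with normal n = (a, b, c) satisfies n·(r - P) = 0,
i.e. ax + by + cz = a·x₀ + b·y₀ + c·z₀.
d = (-3)·(-16) + (-3)·15 + (-6)·(-2)
  = 48 - 45 + 12
  = 15
Equation: -3x - 3y - 6z = 15

-3x - 3y - 6z = 15


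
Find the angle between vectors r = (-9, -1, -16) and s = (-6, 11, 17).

r·s = (-9)·(-6) + (-1)·11 + (-16)·17 = 54 - 11 - 272 = -229
|r| = √((-9)² + (-1)² + (-16)²) = √338 ≈ 18.38
|s| = √((-6)² + 11² + 17²) = √446 ≈ 21.12
cos θ = (r·s)/(|r||s|) = -229/(18.38·21.12) ≈ -0.5898
θ = arccos(-0.5898) ≈ 126.1°

126.1°


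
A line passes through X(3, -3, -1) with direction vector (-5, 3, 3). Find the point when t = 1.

P(t) = X + t·d
  = (3 + (-5)·1, -3 + 3·1, -1 + 3·1)
  = (3 - 5, -3 + 3, -1 + 3)
  = (-2, 0, 2)

(-2, 0, 2)


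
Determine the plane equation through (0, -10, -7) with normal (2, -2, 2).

The plane through P with normal n = (a, b, c) satisfies n·(r - P) = 0,
i.e. ax + by + cz = a·x₀ + b·y₀ + c·z₀.
d = 2·0 + (-2)·(-10) + 2·(-7)
  = 0 + 20 - 14
  = 6
Equation: 2x - 2y + 2z = 6

2x - 2y + 2z = 6


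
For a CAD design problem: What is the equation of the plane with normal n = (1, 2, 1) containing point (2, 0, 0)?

The plane through P with normal n = (a, b, c) satisfies n·(r - P) = 0,
i.e. ax + by + cz = a·x₀ + b·y₀ + c·z₀.
d = 1·2 + 2·0 + 1·0
  = 2 + 0 + 0
  = 2
Equation: x + 2y + z = 2

x + 2y + z = 2


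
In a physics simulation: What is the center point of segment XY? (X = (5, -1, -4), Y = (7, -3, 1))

M = ((x₁+x₂)/2, (y₁+y₂)/2, (z₁+z₂)/2)
  = ((5 + 7)/2, (-1 - 3)/2, (-4 + 1)/2)
  = (12/2, -4/2, -3/2)
  = (6, -2, -1.5)

(6, -2, -1.5)


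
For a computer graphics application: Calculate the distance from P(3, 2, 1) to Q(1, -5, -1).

d = √[(x₂-x₁)² + (y₂-y₁)² + (z₂-z₁)²]
  = √[(-2)² + (-7)² + (-2)²]
  = √[4 + 49 + 4]
  = √57
  ≈ 7.55

7.55


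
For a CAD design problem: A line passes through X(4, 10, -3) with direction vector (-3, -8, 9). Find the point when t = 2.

P(t) = X + t·d
  = (4 + (-3)·2, 10 + (-8)·2, -3 + 9·2)
  = (4 - 6, 10 - 16, -3 + 18)
  = (-2, -6, 15)

(-2, -6, 15)


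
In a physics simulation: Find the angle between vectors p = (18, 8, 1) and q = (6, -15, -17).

p·q = 18·6 + 8·(-15) + 1·(-17) = 108 - 120 - 17 = -29
|p| = √(18² + 8² + 1²) = √389 ≈ 19.72
|q| = √(6² + (-15)² + (-17)²) = √550 ≈ 23.45
cos θ = (p·q)/(|p||q|) = -29/(19.72·23.45) ≈ -0.0627
θ = arccos(-0.0627) ≈ 93.59°

93.59°


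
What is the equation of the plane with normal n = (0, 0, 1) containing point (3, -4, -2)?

The plane through P with normal n = (a, b, c) satisfies n·(r - P) = 0,
i.e. ax + by + cz = a·x₀ + b·y₀ + c·z₀.
d = 0·3 + 0·(-4) + 1·(-2)
  = 0 + 0 - 2
  = -2
Equation: z = -2

z = -2


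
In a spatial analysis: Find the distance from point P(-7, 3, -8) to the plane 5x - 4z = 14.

distance = |a·x₀ + b·y₀ + c·z₀ - d| / √(a² + b² + c²)
  = |5·(-7) + 0·3 + (-4)·(-8) - 14| / √(5² + 0² + (-4)²)
  = |-35 + 0 + 32 - 14| / √(25 + 0 + 16)
  = |-17| / √41
  = 17 / 6.403
  ≈ 2.655

2.655


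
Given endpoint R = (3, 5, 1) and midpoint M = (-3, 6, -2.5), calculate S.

S = 2M - R
  = (2·(-3) - 3, 2·6 - 5, 2·(-2.5) - 1)
  = (-6 - 3, 12 - 5, -5 - 1)
  = (-9, 7, -6)

(-9, 7, -6)


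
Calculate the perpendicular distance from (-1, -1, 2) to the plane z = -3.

distance = |a·x₀ + b·y₀ + c·z₀ - d| / √(a² + b² + c²)
  = |0·(-1) + 0·(-1) + 1·2 - (-3)| / √(0² + 0² + 1²)
  = |0 + 0 + 2 + 3| / √(0 + 0 + 1)
  = |5| / √1
  = 5 / 1
  ≈ 5

5


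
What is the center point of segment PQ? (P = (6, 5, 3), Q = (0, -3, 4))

M = ((x₁+x₂)/2, (y₁+y₂)/2, (z₁+z₂)/2)
  = ((6 + 0)/2, (5 - 3)/2, (3 + 4)/2)
  = (6/2, 2/2, 7/2)
  = (3, 1, 3.5)

(3, 1, 3.5)


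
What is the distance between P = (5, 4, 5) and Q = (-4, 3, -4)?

d = √[(x₂-x₁)² + (y₂-y₁)² + (z₂-z₁)²]
  = √[(-9)² + (-1)² + (-9)²]
  = √[81 + 1 + 81]
  = √163
  ≈ 12.77

12.77


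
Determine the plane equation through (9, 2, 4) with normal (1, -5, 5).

The plane through P with normal n = (a, b, c) satisfies n·(r - P) = 0,
i.e. ax + by + cz = a·x₀ + b·y₀ + c·z₀.
d = 1·9 + (-5)·2 + 5·4
  = 9 - 10 + 20
  = 19
Equation: x - 5y + 5z = 19

x - 5y + 5z = 19


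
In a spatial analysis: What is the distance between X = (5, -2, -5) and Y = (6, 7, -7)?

d = √[(x₂-x₁)² + (y₂-y₁)² + (z₂-z₁)²]
  = √[1² + 9² + (-2)²]
  = √[1 + 81 + 4]
  = √86
  ≈ 9.274

9.274


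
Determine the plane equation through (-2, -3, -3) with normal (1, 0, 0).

The plane through P with normal n = (a, b, c) satisfies n·(r - P) = 0,
i.e. ax + by + cz = a·x₀ + b·y₀ + c·z₀.
d = 1·(-2) + 0·(-3) + 0·(-3)
  = -2 + 0 + 0
  = -2
Equation: x = -2

x = -2


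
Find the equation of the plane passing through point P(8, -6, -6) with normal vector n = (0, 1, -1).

The plane through P with normal n = (a, b, c) satisfies n·(r - P) = 0,
i.e. ax + by + cz = a·x₀ + b·y₀ + c·z₀.
d = 0·8 + 1·(-6) + (-1)·(-6)
  = 0 - 6 + 6
  = 0
Equation: y - z = 0

y - z = 0


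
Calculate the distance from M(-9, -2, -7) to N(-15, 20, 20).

d = √[(x₂-x₁)² + (y₂-y₁)² + (z₂-z₁)²]
  = √[(-6)² + 22² + 27²]
  = √[36 + 484 + 729]
  = √1249
  ≈ 35.34

35.34


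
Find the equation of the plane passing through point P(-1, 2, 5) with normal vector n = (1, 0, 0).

The plane through P with normal n = (a, b, c) satisfies n·(r - P) = 0,
i.e. ax + by + cz = a·x₀ + b·y₀ + c·z₀.
d = 1·(-1) + 0·2 + 0·5
  = -1 + 0 + 0
  = -1
Equation: x = -1

x = -1


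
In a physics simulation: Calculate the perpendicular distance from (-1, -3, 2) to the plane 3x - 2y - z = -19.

distance = |a·x₀ + b·y₀ + c·z₀ - d| / √(a² + b² + c²)
  = |3·(-1) + (-2)·(-3) + (-1)·2 - (-19)| / √(3² + (-2)² + (-1)²)
  = |-3 + 6 - 2 + 19| / √(9 + 4 + 1)
  = |20| / √14
  = 20 / 3.742
  ≈ 5.345

5.345


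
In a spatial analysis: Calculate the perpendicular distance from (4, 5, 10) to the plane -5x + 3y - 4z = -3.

distance = |a·x₀ + b·y₀ + c·z₀ - d| / √(a² + b² + c²)
  = |(-5)·4 + 3·5 + (-4)·10 - (-3)| / √((-5)² + 3² + (-4)²)
  = |-20 + 15 - 40 + 3| / √(25 + 9 + 16)
  = |-42| / √50
  = 42 / 7.071
  ≈ 5.94

5.94


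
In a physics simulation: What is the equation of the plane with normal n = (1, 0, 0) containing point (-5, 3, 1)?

The plane through P with normal n = (a, b, c) satisfies n·(r - P) = 0,
i.e. ax + by + cz = a·x₀ + b·y₀ + c·z₀.
d = 1·(-5) + 0·3 + 0·1
  = -5 + 0 + 0
  = -5
Equation: x = -5

x = -5


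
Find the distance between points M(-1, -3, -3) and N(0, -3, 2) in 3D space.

d = √[(x₂-x₁)² + (y₂-y₁)² + (z₂-z₁)²]
  = √[1² + 0² + 5²]
  = √[1 + 0 + 25]
  = √26
  ≈ 5.099

5.099


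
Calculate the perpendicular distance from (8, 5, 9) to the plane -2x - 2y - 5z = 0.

distance = |a·x₀ + b·y₀ + c·z₀ - d| / √(a² + b² + c²)
  = |(-2)·8 + (-2)·5 + (-5)·9 - 0| / √((-2)² + (-2)² + (-5)²)
  = |-16 - 10 - 45 + 0| / √(4 + 4 + 25)
  = |-71| / √33
  = 71 / 5.745
  ≈ 12.36

12.36


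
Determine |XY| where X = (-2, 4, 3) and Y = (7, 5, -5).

d = √[(x₂-x₁)² + (y₂-y₁)² + (z₂-z₁)²]
  = √[9² + 1² + (-8)²]
  = √[81 + 1 + 64]
  = √146
  ≈ 12.08

12.08


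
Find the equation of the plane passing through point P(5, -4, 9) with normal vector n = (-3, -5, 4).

The plane through P with normal n = (a, b, c) satisfies n·(r - P) = 0,
i.e. ax + by + cz = a·x₀ + b·y₀ + c·z₀.
d = (-3)·5 + (-5)·(-4) + 4·9
  = -15 + 20 + 36
  = 41
Equation: -3x - 5y + 4z = 41

-3x - 5y + 4z = 41


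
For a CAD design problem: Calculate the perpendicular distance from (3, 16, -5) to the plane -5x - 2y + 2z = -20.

distance = |a·x₀ + b·y₀ + c·z₀ - d| / √(a² + b² + c²)
  = |(-5)·3 + (-2)·16 + 2·(-5) - (-20)| / √((-5)² + (-2)² + 2²)
  = |-15 - 32 - 10 + 20| / √(25 + 4 + 4)
  = |-37| / √33
  = 37 / 5.745
  ≈ 6.441

6.441


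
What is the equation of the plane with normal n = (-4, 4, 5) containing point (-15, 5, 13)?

The plane through P with normal n = (a, b, c) satisfies n·(r - P) = 0,
i.e. ax + by + cz = a·x₀ + b·y₀ + c·z₀.
d = (-4)·(-15) + 4·5 + 5·13
  = 60 + 20 + 65
  = 145
Equation: -4x + 4y + 5z = 145

-4x + 4y + 5z = 145


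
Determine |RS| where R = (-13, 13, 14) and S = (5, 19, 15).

d = √[(x₂-x₁)² + (y₂-y₁)² + (z₂-z₁)²]
  = √[18² + 6² + 1²]
  = √[324 + 36 + 1]
  = √361
  ≈ 19

19


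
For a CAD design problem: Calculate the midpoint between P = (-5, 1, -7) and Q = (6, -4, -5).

M = ((x₁+x₂)/2, (y₁+y₂)/2, (z₁+z₂)/2)
  = ((-5 + 6)/2, (1 - 4)/2, (-7 - 5)/2)
  = (1/2, -3/2, -12/2)
  = (0.5, -1.5, -6)

(0.5, -1.5, -6)


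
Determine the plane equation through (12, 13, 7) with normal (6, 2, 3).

The plane through P with normal n = (a, b, c) satisfies n·(r - P) = 0,
i.e. ax + by + cz = a·x₀ + b·y₀ + c·z₀.
d = 6·12 + 2·13 + 3·7
  = 72 + 26 + 21
  = 119
Equation: 6x + 2y + 3z = 119

6x + 2y + 3z = 119


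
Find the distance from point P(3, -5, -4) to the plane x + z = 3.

distance = |a·x₀ + b·y₀ + c·z₀ - d| / √(a² + b² + c²)
  = |1·3 + 0·(-5) + 1·(-4) - 3| / √(1² + 0² + 1²)
  = |3 + 0 - 4 - 3| / √(1 + 0 + 1)
  = |-4| / √2
  = 4 / 1.414
  ≈ 2.828

2.828


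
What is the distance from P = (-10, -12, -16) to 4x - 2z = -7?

distance = |a·x₀ + b·y₀ + c·z₀ - d| / √(a² + b² + c²)
  = |4·(-10) + 0·(-12) + (-2)·(-16) - (-7)| / √(4² + 0² + (-2)²)
  = |-40 + 0 + 32 + 7| / √(16 + 0 + 4)
  = |-1| / √20
  = 1 / 4.472
  ≈ 0.2236

0.2236


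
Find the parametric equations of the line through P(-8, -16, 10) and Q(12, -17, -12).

Direction vector d = Q - P = (12 + 8, -17 + 16, -12 - 10) = (20, -1, -22)
Parametric form r = P + t·d:
x = -8 + 20t, y = -16 - t, z = 10 - 22t

x = -8 + 20t, y = -16 - t, z = 10 - 22t


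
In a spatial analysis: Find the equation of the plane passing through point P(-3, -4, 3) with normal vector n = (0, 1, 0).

The plane through P with normal n = (a, b, c) satisfies n·(r - P) = 0,
i.e. ax + by + cz = a·x₀ + b·y₀ + c·z₀.
d = 0·(-3) + 1·(-4) + 0·3
  = 0 - 4 + 0
  = -4
Equation: y = -4

y = -4


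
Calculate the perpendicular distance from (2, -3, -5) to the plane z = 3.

distance = |a·x₀ + b·y₀ + c·z₀ - d| / √(a² + b² + c²)
  = |0·2 + 0·(-3) + 1·(-5) - 3| / √(0² + 0² + 1²)
  = |0 + 0 - 5 - 3| / √(0 + 0 + 1)
  = |-8| / √1
  = 8 / 1
  ≈ 8

8


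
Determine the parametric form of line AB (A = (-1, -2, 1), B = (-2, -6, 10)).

Direction vector d = B - A = (-2 + 1, -6 + 2, 10 - 1) = (-1, -4, 9)
Parametric form r = A + t·d:
x = -1 - t, y = -2 - 4t, z = 1 + 9t

x = -1 - t, y = -2 - 4t, z = 1 + 9t


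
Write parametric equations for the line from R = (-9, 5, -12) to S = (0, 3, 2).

Direction vector d = S - R = (0 + 9, 3 - 5, 2 + 12) = (9, -2, 14)
Parametric form r = R + t·d:
x = -9 + 9t, y = 5 - 2t, z = -12 + 14t

x = -9 + 9t, y = 5 - 2t, z = -12 + 14t


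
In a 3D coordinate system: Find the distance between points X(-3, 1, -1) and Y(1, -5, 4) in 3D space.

d = √[(x₂-x₁)² + (y₂-y₁)² + (z₂-z₁)²]
  = √[4² + (-6)² + 5²]
  = √[16 + 36 + 25]
  = √77
  ≈ 8.775

8.775


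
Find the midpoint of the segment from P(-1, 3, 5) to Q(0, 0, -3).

M = ((x₁+x₂)/2, (y₁+y₂)/2, (z₁+z₂)/2)
  = ((-1 + 0)/2, (3 + 0)/2, (5 - 3)/2)
  = (-1/2, 3/2, 2/2)
  = (-0.5, 1.5, 1)

(-0.5, 1.5, 1)


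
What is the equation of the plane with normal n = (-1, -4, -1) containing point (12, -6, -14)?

The plane through P with normal n = (a, b, c) satisfies n·(r - P) = 0,
i.e. ax + by + cz = a·x₀ + b·y₀ + c·z₀.
d = (-1)·12 + (-4)·(-6) + (-1)·(-14)
  = -12 + 24 + 14
  = 26
Equation: -x - 4y - z = 26

-x - 4y - z = 26


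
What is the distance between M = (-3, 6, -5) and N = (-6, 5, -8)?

d = √[(x₂-x₁)² + (y₂-y₁)² + (z₂-z₁)²]
  = √[(-3)² + (-1)² + (-3)²]
  = √[9 + 1 + 9]
  = √19
  ≈ 4.359

4.359


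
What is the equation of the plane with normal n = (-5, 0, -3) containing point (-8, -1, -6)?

The plane through P with normal n = (a, b, c) satisfies n·(r - P) = 0,
i.e. ax + by + cz = a·x₀ + b·y₀ + c·z₀.
d = (-5)·(-8) + 0·(-1) + (-3)·(-6)
  = 40 + 0 + 18
  = 58
Equation: -5x - 3z = 58

-5x - 3z = 58


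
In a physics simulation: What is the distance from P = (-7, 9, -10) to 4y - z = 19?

distance = |a·x₀ + b·y₀ + c·z₀ - d| / √(a² + b² + c²)
  = |0·(-7) + 4·9 + (-1)·(-10) - 19| / √(0² + 4² + (-1)²)
  = |0 + 36 + 10 - 19| / √(0 + 16 + 1)
  = |27| / √17
  = 27 / 4.123
  ≈ 6.548

6.548


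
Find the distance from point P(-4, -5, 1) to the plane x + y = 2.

distance = |a·x₀ + b·y₀ + c·z₀ - d| / √(a² + b² + c²)
  = |1·(-4) + 1·(-5) + 0·1 - 2| / √(1² + 1² + 0²)
  = |-4 - 5 + 0 - 2| / √(1 + 1 + 0)
  = |-11| / √2
  = 11 / 1.414
  ≈ 7.778

7.778


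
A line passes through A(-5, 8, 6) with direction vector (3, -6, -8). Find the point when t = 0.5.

P(t) = A + t·d
  = (-5 + 3·0.5, 8 + (-6)·0.5, 6 + (-8)·0.5)
  = (-5 + 1.5, 8 - 3, 6 - 4)
  = (-3.5, 5, 2)

(-3.5, 5, 2)


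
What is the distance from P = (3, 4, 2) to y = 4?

distance = |a·x₀ + b·y₀ + c·z₀ - d| / √(a² + b² + c²)
  = |0·3 + 1·4 + 0·2 - 4| / √(0² + 1² + 0²)
  = |0 + 4 + 0 - 4| / √(0 + 1 + 0)
  = |0| / √1
  = 0 / 1
  ≈ 0

0


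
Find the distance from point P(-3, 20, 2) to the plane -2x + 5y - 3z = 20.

distance = |a·x₀ + b·y₀ + c·z₀ - d| / √(a² + b² + c²)
  = |(-2)·(-3) + 5·20 + (-3)·2 - 20| / √((-2)² + 5² + (-3)²)
  = |6 + 100 - 6 - 20| / √(4 + 25 + 9)
  = |80| / √38
  = 80 / 6.164
  ≈ 12.98

12.98


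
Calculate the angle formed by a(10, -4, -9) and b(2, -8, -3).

a·b = 10·2 + (-4)·(-8) + (-9)·(-3) = 20 + 32 + 27 = 79
|a| = √(10² + (-4)² + (-9)²) = √197 ≈ 14.04
|b| = √(2² + (-8)² + (-3)²) = √77 ≈ 8.775
cos θ = (a·b)/(|a||b|) = 79/(14.04·8.775) ≈ 0.6414
θ = arccos(0.6414) ≈ 50.1°

50.1°


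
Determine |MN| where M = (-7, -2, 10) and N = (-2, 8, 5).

d = √[(x₂-x₁)² + (y₂-y₁)² + (z₂-z₁)²]
  = √[5² + 10² + (-5)²]
  = √[25 + 100 + 25]
  = √150
  ≈ 12.25

12.25


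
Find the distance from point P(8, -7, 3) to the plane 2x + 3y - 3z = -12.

distance = |a·x₀ + b·y₀ + c·z₀ - d| / √(a² + b² + c²)
  = |2·8 + 3·(-7) + (-3)·3 - (-12)| / √(2² + 3² + (-3)²)
  = |16 - 21 - 9 + 12| / √(4 + 9 + 9)
  = |-2| / √22
  = 2 / 4.69
  ≈ 0.4264

0.4264


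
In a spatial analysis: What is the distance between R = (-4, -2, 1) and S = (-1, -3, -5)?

d = √[(x₂-x₁)² + (y₂-y₁)² + (z₂-z₁)²]
  = √[3² + (-1)² + (-6)²]
  = √[9 + 1 + 36]
  = √46
  ≈ 6.782

6.782


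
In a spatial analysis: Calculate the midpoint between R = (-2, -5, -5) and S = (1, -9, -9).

M = ((x₁+x₂)/2, (y₁+y₂)/2, (z₁+z₂)/2)
  = ((-2 + 1)/2, (-5 - 9)/2, (-5 - 9)/2)
  = (-1/2, -14/2, -14/2)
  = (-0.5, -7, -7)

(-0.5, -7, -7)


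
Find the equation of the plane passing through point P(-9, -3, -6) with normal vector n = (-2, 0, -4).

The plane through P with normal n = (a, b, c) satisfies n·(r - P) = 0,
i.e. ax + by + cz = a·x₀ + b·y₀ + c·z₀.
d = (-2)·(-9) + 0·(-3) + (-4)·(-6)
  = 18 + 0 + 24
  = 42
Equation: -2x - 4z = 42

-2x - 4z = 42


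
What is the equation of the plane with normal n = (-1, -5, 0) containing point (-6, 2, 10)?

The plane through P with normal n = (a, b, c) satisfies n·(r - P) = 0,
i.e. ax + by + cz = a·x₀ + b·y₀ + c·z₀.
d = (-1)·(-6) + (-5)·2 + 0·10
  = 6 - 10 + 0
  = -4
Equation: -x - 5y = -4

-x - 5y = -4


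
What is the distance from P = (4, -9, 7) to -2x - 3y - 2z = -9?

distance = |a·x₀ + b·y₀ + c·z₀ - d| / √(a² + b² + c²)
  = |(-2)·4 + (-3)·(-9) + (-2)·7 - (-9)| / √((-2)² + (-3)² + (-2)²)
  = |-8 + 27 - 14 + 9| / √(4 + 9 + 4)
  = |14| / √17
  = 14 / 4.123
  ≈ 3.395

3.395


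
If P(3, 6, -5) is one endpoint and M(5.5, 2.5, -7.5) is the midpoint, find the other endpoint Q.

Q = 2M - P
  = (2·5.5 - 3, 2·2.5 - 6, 2·(-7.5) - (-5))
  = (11 - 3, 5 - 6, -15 + 5)
  = (8, -1, -10)

(8, -1, -10)


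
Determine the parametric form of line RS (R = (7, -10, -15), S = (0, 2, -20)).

Direction vector d = S - R = (0 - 7, 2 + 10, -20 + 15) = (-7, 12, -5)
Parametric form r = R + t·d:
x = 7 - 7t, y = -10 + 12t, z = -15 - 5t

x = 7 - 7t, y = -10 + 12t, z = -15 - 5t


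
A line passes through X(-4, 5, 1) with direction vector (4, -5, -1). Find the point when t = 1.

P(t) = X + t·d
  = (-4 + 4·1, 5 + (-5)·1, 1 + (-1)·1)
  = (-4 + 4, 5 - 5, 1 - 1)
  = (0, 0, 0)

(0, 0, 0)


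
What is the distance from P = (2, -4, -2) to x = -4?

distance = |a·x₀ + b·y₀ + c·z₀ - d| / √(a² + b² + c²)
  = |1·2 + 0·(-4) + 0·(-2) - (-4)| / √(1² + 0² + 0²)
  = |2 + 0 + 0 + 4| / √(1 + 0 + 0)
  = |6| / √1
  = 6 / 1
  ≈ 6

6


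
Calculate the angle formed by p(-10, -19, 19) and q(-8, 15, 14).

p·q = (-10)·(-8) + (-19)·15 + 19·14 = 80 - 285 + 266 = 61
|p| = √((-10)² + (-19)² + 19²) = √822 ≈ 28.67
|q| = √((-8)² + 15² + 14²) = √485 ≈ 22.02
cos θ = (p·q)/(|p||q|) = 61/(28.67·22.02) ≈ 0.09661
θ = arccos(0.09661) ≈ 84.46°

84.46°


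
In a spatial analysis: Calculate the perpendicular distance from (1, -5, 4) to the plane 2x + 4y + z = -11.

distance = |a·x₀ + b·y₀ + c·z₀ - d| / √(a² + b² + c²)
  = |2·1 + 4·(-5) + 1·4 - (-11)| / √(2² + 4² + 1²)
  = |2 - 20 + 4 + 11| / √(4 + 16 + 1)
  = |-3| / √21
  = 3 / 4.583
  ≈ 0.6547

0.6547


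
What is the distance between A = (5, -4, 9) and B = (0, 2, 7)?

d = √[(x₂-x₁)² + (y₂-y₁)² + (z₂-z₁)²]
  = √[(-5)² + 6² + (-2)²]
  = √[25 + 36 + 4]
  = √65
  ≈ 8.062

8.062


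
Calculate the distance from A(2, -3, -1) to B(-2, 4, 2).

d = √[(x₂-x₁)² + (y₂-y₁)² + (z₂-z₁)²]
  = √[(-4)² + 7² + 3²]
  = √[16 + 49 + 9]
  = √74
  ≈ 8.602

8.602


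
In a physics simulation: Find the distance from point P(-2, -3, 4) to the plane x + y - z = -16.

distance = |a·x₀ + b·y₀ + c·z₀ - d| / √(a² + b² + c²)
  = |1·(-2) + 1·(-3) + (-1)·4 - (-16)| / √(1² + 1² + (-1)²)
  = |-2 - 3 - 4 + 16| / √(1 + 1 + 1)
  = |7| / √3
  = 7 / 1.732
  ≈ 4.041

4.041


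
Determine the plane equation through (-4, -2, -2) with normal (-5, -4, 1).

The plane through P with normal n = (a, b, c) satisfies n·(r - P) = 0,
i.e. ax + by + cz = a·x₀ + b·y₀ + c·z₀.
d = (-5)·(-4) + (-4)·(-2) + 1·(-2)
  = 20 + 8 - 2
  = 26
Equation: -5x - 4y + z = 26

-5x - 4y + z = 26


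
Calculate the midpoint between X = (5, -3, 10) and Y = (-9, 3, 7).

M = ((x₁+x₂)/2, (y₁+y₂)/2, (z₁+z₂)/2)
  = ((5 - 9)/2, (-3 + 3)/2, (10 + 7)/2)
  = (-4/2, 0/2, 17/2)
  = (-2, 0, 8.5)

(-2, 0, 8.5)


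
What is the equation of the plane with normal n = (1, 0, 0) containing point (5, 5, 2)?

The plane through P with normal n = (a, b, c) satisfies n·(r - P) = 0,
i.e. ax + by + cz = a·x₀ + b·y₀ + c·z₀.
d = 1·5 + 0·5 + 0·2
  = 5 + 0 + 0
  = 5
Equation: x = 5

x = 5


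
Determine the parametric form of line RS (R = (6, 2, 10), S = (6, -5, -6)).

Direction vector d = S - R = (6 - 6, -5 - 2, -6 - 10) = (0, -7, -16)
Parametric form r = R + t·d:
x = 6, y = 2 - 7t, z = 10 - 16t

x = 6, y = 2 - 7t, z = 10 - 16t


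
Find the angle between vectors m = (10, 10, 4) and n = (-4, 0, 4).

m·n = 10·(-4) + 10·0 + 4·4 = -40 + 0 + 16 = -24
|m| = √(10² + 10² + 4²) = √216 ≈ 14.7
|n| = √((-4)² + 0² + 4²) = √32 ≈ 5.657
cos θ = (m·n)/(|m||n|) = -24/(14.7·5.657) ≈ -0.2887
θ = arccos(-0.2887) ≈ 106.8°

106.8°


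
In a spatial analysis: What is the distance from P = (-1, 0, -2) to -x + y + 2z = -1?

distance = |a·x₀ + b·y₀ + c·z₀ - d| / √(a² + b² + c²)
  = |(-1)·(-1) + 1·0 + 2·(-2) - (-1)| / √((-1)² + 1² + 2²)
  = |1 + 0 - 4 + 1| / √(1 + 1 + 4)
  = |-2| / √6
  = 2 / 2.449
  ≈ 0.8165

0.8165


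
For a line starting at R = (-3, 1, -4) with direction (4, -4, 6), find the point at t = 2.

P(t) = R + t·d
  = (-3 + 4·2, 1 + (-4)·2, -4 + 6·2)
  = (-3 + 8, 1 - 8, -4 + 12)
  = (5, -7, 8)

(5, -7, 8)


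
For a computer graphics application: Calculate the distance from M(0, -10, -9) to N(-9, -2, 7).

d = √[(x₂-x₁)² + (y₂-y₁)² + (z₂-z₁)²]
  = √[(-9)² + 8² + 16²]
  = √[81 + 64 + 256]
  = √401
  ≈ 20.02

20.02


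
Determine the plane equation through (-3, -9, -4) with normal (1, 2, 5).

The plane through P with normal n = (a, b, c) satisfies n·(r - P) = 0,
i.e. ax + by + cz = a·x₀ + b·y₀ + c·z₀.
d = 1·(-3) + 2·(-9) + 5·(-4)
  = -3 - 18 - 20
  = -41
Equation: x + 2y + 5z = -41

x + 2y + 5z = -41


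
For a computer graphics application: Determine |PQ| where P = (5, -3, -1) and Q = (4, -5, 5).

d = √[(x₂-x₁)² + (y₂-y₁)² + (z₂-z₁)²]
  = √[(-1)² + (-2)² + 6²]
  = √[1 + 4 + 36]
  = √41
  ≈ 6.403

6.403


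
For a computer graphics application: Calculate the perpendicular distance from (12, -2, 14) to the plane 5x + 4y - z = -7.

distance = |a·x₀ + b·y₀ + c·z₀ - d| / √(a² + b² + c²)
  = |5·12 + 4·(-2) + (-1)·14 - (-7)| / √(5² + 4² + (-1)²)
  = |60 - 8 - 14 + 7| / √(25 + 16 + 1)
  = |45| / √42
  = 45 / 6.481
  ≈ 6.944

6.944


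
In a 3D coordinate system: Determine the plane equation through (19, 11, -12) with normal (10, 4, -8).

The plane through P with normal n = (a, b, c) satisfies n·(r - P) = 0,
i.e. ax + by + cz = a·x₀ + b·y₀ + c·z₀.
d = 10·19 + 4·11 + (-8)·(-12)
  = 190 + 44 + 96
  = 330
Equation: 10x + 4y - 8z = 330

10x + 4y - 8z = 330


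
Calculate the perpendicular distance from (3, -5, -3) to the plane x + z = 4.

distance = |a·x₀ + b·y₀ + c·z₀ - d| / √(a² + b² + c²)
  = |1·3 + 0·(-5) + 1·(-3) - 4| / √(1² + 0² + 1²)
  = |3 + 0 - 3 - 4| / √(1 + 0 + 1)
  = |-4| / √2
  = 4 / 1.414
  ≈ 2.828

2.828


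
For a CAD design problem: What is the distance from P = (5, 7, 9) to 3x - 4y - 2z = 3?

distance = |a·x₀ + b·y₀ + c·z₀ - d| / √(a² + b² + c²)
  = |3·5 + (-4)·7 + (-2)·9 - 3| / √(3² + (-4)² + (-2)²)
  = |15 - 28 - 18 - 3| / √(9 + 16 + 4)
  = |-34| / √29
  = 34 / 5.385
  ≈ 6.314

6.314


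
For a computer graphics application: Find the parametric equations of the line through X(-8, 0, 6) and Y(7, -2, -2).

Direction vector d = Y - X = (7 + 8, -2 + 0, -2 - 6) = (15, -2, -8)
Parametric form r = X + t·d:
x = -8 + 15t, y = 0 - 2t, z = 6 - 8t

x = -8 + 15t, y = 0 - 2t, z = 6 - 8t


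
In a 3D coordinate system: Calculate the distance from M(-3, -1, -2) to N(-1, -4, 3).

d = √[(x₂-x₁)² + (y₂-y₁)² + (z₂-z₁)²]
  = √[2² + (-3)² + 5²]
  = √[4 + 9 + 25]
  = √38
  ≈ 6.164

6.164


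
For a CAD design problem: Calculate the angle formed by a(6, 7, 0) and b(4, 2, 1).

a·b = 6·4 + 7·2 + 0·1 = 24 + 14 + 0 = 38
|a| = √(6² + 7² + 0²) = √85 ≈ 9.22
|b| = √(4² + 2² + 1²) = √21 ≈ 4.583
cos θ = (a·b)/(|a||b|) = 38/(9.22·4.583) ≈ 0.8994
θ = arccos(0.8994) ≈ 25.92°

25.92°


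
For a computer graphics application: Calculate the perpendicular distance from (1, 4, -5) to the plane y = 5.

distance = |a·x₀ + b·y₀ + c·z₀ - d| / √(a² + b² + c²)
  = |0·1 + 1·4 + 0·(-5) - 5| / √(0² + 1² + 0²)
  = |0 + 4 + 0 - 5| / √(0 + 1 + 0)
  = |-1| / √1
  = 1 / 1
  ≈ 1

1


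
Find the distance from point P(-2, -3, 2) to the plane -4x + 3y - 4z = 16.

distance = |a·x₀ + b·y₀ + c·z₀ - d| / √(a² + b² + c²)
  = |(-4)·(-2) + 3·(-3) + (-4)·2 - 16| / √((-4)² + 3² + (-4)²)
  = |8 - 9 - 8 - 16| / √(16 + 9 + 16)
  = |-25| / √41
  = 25 / 6.403
  ≈ 3.904

3.904


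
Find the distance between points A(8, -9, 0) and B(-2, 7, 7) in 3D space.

d = √[(x₂-x₁)² + (y₂-y₁)² + (z₂-z₁)²]
  = √[(-10)² + 16² + 7²]
  = √[100 + 256 + 49]
  = √405
  ≈ 20.12

20.12


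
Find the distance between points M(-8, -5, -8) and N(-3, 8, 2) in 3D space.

d = √[(x₂-x₁)² + (y₂-y₁)² + (z₂-z₁)²]
  = √[5² + 13² + 10²]
  = √[25 + 169 + 100]
  = √294
  ≈ 17.15

17.15


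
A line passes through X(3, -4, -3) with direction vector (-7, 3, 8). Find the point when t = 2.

P(t) = X + t·d
  = (3 + (-7)·2, -4 + 3·2, -3 + 8·2)
  = (3 - 14, -4 + 6, -3 + 16)
  = (-11, 2, 13)

(-11, 2, 13)


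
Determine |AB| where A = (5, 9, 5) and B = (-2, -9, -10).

d = √[(x₂-x₁)² + (y₂-y₁)² + (z₂-z₁)²]
  = √[(-7)² + (-18)² + (-15)²]
  = √[49 + 324 + 225]
  = √598
  ≈ 24.45

24.45


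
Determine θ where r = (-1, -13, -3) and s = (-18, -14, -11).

r·s = (-1)·(-18) + (-13)·(-14) + (-3)·(-11) = 18 + 182 + 33 = 233
|r| = √((-1)² + (-13)² + (-3)²) = √179 ≈ 13.38
|s| = √((-18)² + (-14)² + (-11)²) = √641 ≈ 25.32
cos θ = (r·s)/(|r||s|) = 233/(13.38·25.32) ≈ 0.6879
θ = arccos(0.6879) ≈ 46.54°

46.54°


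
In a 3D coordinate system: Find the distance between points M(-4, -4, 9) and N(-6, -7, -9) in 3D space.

d = √[(x₂-x₁)² + (y₂-y₁)² + (z₂-z₁)²]
  = √[(-2)² + (-3)² + (-18)²]
  = √[4 + 9 + 324]
  = √337
  ≈ 18.36

18.36


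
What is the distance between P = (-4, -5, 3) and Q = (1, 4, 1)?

d = √[(x₂-x₁)² + (y₂-y₁)² + (z₂-z₁)²]
  = √[5² + 9² + (-2)²]
  = √[25 + 81 + 4]
  = √110
  ≈ 10.49

10.49


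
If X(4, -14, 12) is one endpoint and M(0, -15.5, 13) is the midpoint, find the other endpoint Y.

Y = 2M - X
  = (2·0 - 4, 2·(-15.5) - (-14), 2·13 - 12)
  = (0 - 4, -31 + 14, 26 - 12)
  = (-4, -17, 14)

(-4, -17, 14)


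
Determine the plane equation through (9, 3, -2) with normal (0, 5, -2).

The plane through P with normal n = (a, b, c) satisfies n·(r - P) = 0,
i.e. ax + by + cz = a·x₀ + b·y₀ + c·z₀.
d = 0·9 + 5·3 + (-2)·(-2)
  = 0 + 15 + 4
  = 19
Equation: 5y - 2z = 19

5y - 2z = 19


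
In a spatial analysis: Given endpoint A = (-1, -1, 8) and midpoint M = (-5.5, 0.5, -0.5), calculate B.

B = 2M - A
  = (2·(-5.5) - (-1), 2·0.5 - (-1), 2·(-0.5) - 8)
  = (-11 + 1, 1 + 1, -1 - 8)
  = (-10, 2, -9)

(-10, 2, -9)


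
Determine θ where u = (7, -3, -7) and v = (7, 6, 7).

u·v = 7·7 + (-3)·6 + (-7)·7 = 49 - 18 - 49 = -18
|u| = √(7² + (-3)² + (-7)²) = √107 ≈ 10.34
|v| = √(7² + 6² + 7²) = √134 ≈ 11.58
cos θ = (u·v)/(|u||v|) = -18/(10.34·11.58) ≈ -0.1503
θ = arccos(-0.1503) ≈ 98.65°

98.65°


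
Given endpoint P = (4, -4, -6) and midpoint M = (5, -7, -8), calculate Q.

Q = 2M - P
  = (2·5 - 4, 2·(-7) - (-4), 2·(-8) - (-6))
  = (10 - 4, -14 + 4, -16 + 6)
  = (6, -10, -10)

(6, -10, -10)


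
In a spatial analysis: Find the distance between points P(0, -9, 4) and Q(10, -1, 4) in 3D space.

d = √[(x₂-x₁)² + (y₂-y₁)² + (z₂-z₁)²]
  = √[10² + 8² + 0²]
  = √[100 + 64 + 0]
  = √164
  ≈ 12.81

12.81


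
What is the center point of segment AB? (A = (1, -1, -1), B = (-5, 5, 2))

M = ((x₁+x₂)/2, (y₁+y₂)/2, (z₁+z₂)/2)
  = ((1 - 5)/2, (-1 + 5)/2, (-1 + 2)/2)
  = (-4/2, 4/2, 1/2)
  = (-2, 2, 0.5)

(-2, 2, 0.5)


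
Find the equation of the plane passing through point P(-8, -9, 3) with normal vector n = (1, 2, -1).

The plane through P with normal n = (a, b, c) satisfies n·(r - P) = 0,
i.e. ax + by + cz = a·x₀ + b·y₀ + c·z₀.
d = 1·(-8) + 2·(-9) + (-1)·3
  = -8 - 18 - 3
  = -29
Equation: x + 2y - z = -29

x + 2y - z = -29


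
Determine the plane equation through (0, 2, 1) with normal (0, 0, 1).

The plane through P with normal n = (a, b, c) satisfies n·(r - P) = 0,
i.e. ax + by + cz = a·x₀ + b·y₀ + c·z₀.
d = 0·0 + 0·2 + 1·1
  = 0 + 0 + 1
  = 1
Equation: z = 1

z = 1


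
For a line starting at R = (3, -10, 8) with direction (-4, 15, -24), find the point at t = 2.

P(t) = R + t·d
  = (3 + (-4)·2, -10 + 15·2, 8 + (-24)·2)
  = (3 - 8, -10 + 30, 8 - 48)
  = (-5, 20, -40)

(-5, 20, -40)


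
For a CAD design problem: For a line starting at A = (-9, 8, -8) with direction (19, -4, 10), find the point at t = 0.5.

P(t) = A + t·d
  = (-9 + 19·0.5, 8 + (-4)·0.5, -8 + 10·0.5)
  = (-9 + 9.5, 8 - 2, -8 + 5)
  = (0.5, 6, -3)

(0.5, 6, -3)


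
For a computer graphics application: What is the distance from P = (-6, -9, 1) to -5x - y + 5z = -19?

distance = |a·x₀ + b·y₀ + c·z₀ - d| / √(a² + b² + c²)
  = |(-5)·(-6) + (-1)·(-9) + 5·1 - (-19)| / √((-5)² + (-1)² + 5²)
  = |30 + 9 + 5 + 19| / √(25 + 1 + 25)
  = |63| / √51
  = 63 / 7.141
  ≈ 8.822

8.822


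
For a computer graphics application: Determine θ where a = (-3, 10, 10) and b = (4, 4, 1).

a·b = (-3)·4 + 10·4 + 10·1 = -12 + 40 + 10 = 38
|a| = √((-3)² + 10² + 10²) = √209 ≈ 14.46
|b| = √(4² + 4² + 1²) = √33 ≈ 5.745
cos θ = (a·b)/(|a||b|) = 38/(14.46·5.745) ≈ 0.4576
θ = arccos(0.4576) ≈ 62.77°

62.77°


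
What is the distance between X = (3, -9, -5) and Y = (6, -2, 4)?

d = √[(x₂-x₁)² + (y₂-y₁)² + (z₂-z₁)²]
  = √[3² + 7² + 9²]
  = √[9 + 49 + 81]
  = √139
  ≈ 11.79

11.79


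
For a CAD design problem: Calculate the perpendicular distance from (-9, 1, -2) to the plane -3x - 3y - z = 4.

distance = |a·x₀ + b·y₀ + c·z₀ - d| / √(a² + b² + c²)
  = |(-3)·(-9) + (-3)·1 + (-1)·(-2) - 4| / √((-3)² + (-3)² + (-1)²)
  = |27 - 3 + 2 - 4| / √(9 + 9 + 1)
  = |22| / √19
  = 22 / 4.359
  ≈ 5.047

5.047


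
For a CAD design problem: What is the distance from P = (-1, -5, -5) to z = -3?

distance = |a·x₀ + b·y₀ + c·z₀ - d| / √(a² + b² + c²)
  = |0·(-1) + 0·(-5) + 1·(-5) - (-3)| / √(0² + 0² + 1²)
  = |0 + 0 - 5 + 3| / √(0 + 0 + 1)
  = |-2| / √1
  = 2 / 1
  ≈ 2

2


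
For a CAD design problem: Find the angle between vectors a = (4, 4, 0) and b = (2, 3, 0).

a·b = 4·2 + 4·3 + 0·0 = 8 + 12 + 0 = 20
|a| = √(4² + 4² + 0²) = √32 ≈ 5.657
|b| = √(2² + 3² + 0²) = √13 ≈ 3.606
cos θ = (a·b)/(|a||b|) = 20/(5.657·3.606) ≈ 0.9806
θ = arccos(0.9806) ≈ 11.31°

11.31°


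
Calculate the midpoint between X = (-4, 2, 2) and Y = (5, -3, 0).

M = ((x₁+x₂)/2, (y₁+y₂)/2, (z₁+z₂)/2)
  = ((-4 + 5)/2, (2 - 3)/2, (2 + 0)/2)
  = (1/2, -1/2, 2/2)
  = (0.5, -0.5, 1)

(0.5, -0.5, 1)


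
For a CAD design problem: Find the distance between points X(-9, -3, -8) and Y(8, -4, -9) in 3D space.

d = √[(x₂-x₁)² + (y₂-y₁)² + (z₂-z₁)²]
  = √[17² + (-1)² + (-1)²]
  = √[289 + 1 + 1]
  = √291
  ≈ 17.06

17.06


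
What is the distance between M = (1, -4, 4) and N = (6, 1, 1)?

d = √[(x₂-x₁)² + (y₂-y₁)² + (z₂-z₁)²]
  = √[5² + 5² + (-3)²]
  = √[25 + 25 + 9]
  = √59
  ≈ 7.681

7.681


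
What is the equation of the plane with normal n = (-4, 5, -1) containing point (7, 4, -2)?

The plane through P with normal n = (a, b, c) satisfies n·(r - P) = 0,
i.e. ax + by + cz = a·x₀ + b·y₀ + c·z₀.
d = (-4)·7 + 5·4 + (-1)·(-2)
  = -28 + 20 + 2
  = -6
Equation: -4x + 5y - z = -6

-4x + 5y - z = -6


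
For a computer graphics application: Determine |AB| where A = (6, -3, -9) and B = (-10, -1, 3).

d = √[(x₂-x₁)² + (y₂-y₁)² + (z₂-z₁)²]
  = √[(-16)² + 2² + 12²]
  = √[256 + 4 + 144]
  = √404
  ≈ 20.1

20.1


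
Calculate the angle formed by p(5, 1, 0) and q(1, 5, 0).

p·q = 5·1 + 1·5 + 0·0 = 5 + 5 + 0 = 10
|p| = √(5² + 1² + 0²) = √26 ≈ 5.099
|q| = √(1² + 5² + 0²) = √26 ≈ 5.099
cos θ = (p·q)/(|p||q|) = 10/(5.099·5.099) ≈ 0.3846
θ = arccos(0.3846) ≈ 67.38°

67.38°


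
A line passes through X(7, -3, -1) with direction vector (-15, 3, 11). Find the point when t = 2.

P(t) = X + t·d
  = (7 + (-15)·2, -3 + 3·2, -1 + 11·2)
  = (7 - 30, -3 + 6, -1 + 22)
  = (-23, 3, 21)

(-23, 3, 21)


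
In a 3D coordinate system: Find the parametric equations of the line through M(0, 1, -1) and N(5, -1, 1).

Direction vector d = N - M = (5 + 0, -1 - 1, 1 + 1) = (5, -2, 2)
Parametric form r = M + t·d:
x = 0 + 5t, y = 1 - 2t, z = -1 + 2t

x = 0 + 5t, y = 1 - 2t, z = -1 + 2t


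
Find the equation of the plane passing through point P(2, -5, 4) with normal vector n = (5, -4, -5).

The plane through P with normal n = (a, b, c) satisfies n·(r - P) = 0,
i.e. ax + by + cz = a·x₀ + b·y₀ + c·z₀.
d = 5·2 + (-4)·(-5) + (-5)·4
  = 10 + 20 - 20
  = 10
Equation: 5x - 4y - 5z = 10

5x - 4y - 5z = 10


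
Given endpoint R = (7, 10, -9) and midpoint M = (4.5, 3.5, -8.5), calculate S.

S = 2M - R
  = (2·4.5 - 7, 2·3.5 - 10, 2·(-8.5) - (-9))
  = (9 - 7, 7 - 10, -17 + 9)
  = (2, -3, -8)

(2, -3, -8)


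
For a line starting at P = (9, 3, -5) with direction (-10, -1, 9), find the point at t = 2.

P(t) = P + t·d
  = (9 + (-10)·2, 3 + (-1)·2, -5 + 9·2)
  = (9 - 20, 3 - 2, -5 + 18)
  = (-11, 1, 13)

(-11, 1, 13)


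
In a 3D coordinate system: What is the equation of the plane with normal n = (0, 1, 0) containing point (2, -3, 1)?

The plane through P with normal n = (a, b, c) satisfies n·(r - P) = 0,
i.e. ax + by + cz = a·x₀ + b·y₀ + c·z₀.
d = 0·2 + 1·(-3) + 0·1
  = 0 - 3 + 0
  = -3
Equation: y = -3

y = -3


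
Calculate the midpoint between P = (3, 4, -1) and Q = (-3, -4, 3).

M = ((x₁+x₂)/2, (y₁+y₂)/2, (z₁+z₂)/2)
  = ((3 - 3)/2, (4 - 4)/2, (-1 + 3)/2)
  = (0/2, 0/2, 2/2)
  = (0, 0, 1)

(0, 0, 1)


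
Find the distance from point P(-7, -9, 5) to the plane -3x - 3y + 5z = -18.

distance = |a·x₀ + b·y₀ + c·z₀ - d| / √(a² + b² + c²)
  = |(-3)·(-7) + (-3)·(-9) + 5·5 - (-18)| / √((-3)² + (-3)² + 5²)
  = |21 + 27 + 25 + 18| / √(9 + 9 + 25)
  = |91| / √43
  = 91 / 6.557
  ≈ 13.88

13.88


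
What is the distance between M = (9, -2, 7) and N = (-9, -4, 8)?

d = √[(x₂-x₁)² + (y₂-y₁)² + (z₂-z₁)²]
  = √[(-18)² + (-2)² + 1²]
  = √[324 + 4 + 1]
  = √329
  ≈ 18.14

18.14


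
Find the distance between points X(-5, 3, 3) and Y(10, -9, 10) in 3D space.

d = √[(x₂-x₁)² + (y₂-y₁)² + (z₂-z₁)²]
  = √[15² + (-12)² + 7²]
  = √[225 + 144 + 49]
  = √418
  ≈ 20.45

20.45
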